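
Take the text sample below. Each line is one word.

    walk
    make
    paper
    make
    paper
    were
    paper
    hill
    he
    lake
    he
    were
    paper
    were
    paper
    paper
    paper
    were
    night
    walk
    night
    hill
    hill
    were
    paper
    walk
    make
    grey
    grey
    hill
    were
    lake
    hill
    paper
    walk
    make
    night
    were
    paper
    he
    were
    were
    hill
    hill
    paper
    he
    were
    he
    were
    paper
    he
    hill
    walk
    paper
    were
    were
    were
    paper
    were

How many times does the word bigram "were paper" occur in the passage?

Scanning the 58 overlapping bigram windows for "were paper":
  position 6–7: were paper
  position 12–13: were paper
  position 14–15: were paper
  position 24–25: were paper
  position 38–39: were paper
  position 49–50: were paper
  position 57–58: were paper

7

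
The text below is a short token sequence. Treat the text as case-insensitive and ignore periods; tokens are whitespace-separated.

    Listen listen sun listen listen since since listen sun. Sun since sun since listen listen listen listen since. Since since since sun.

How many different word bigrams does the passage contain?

9

22 tokens → 21 bigram windows in total.
Repeated bigrams (each contributes count−1 duplicates):
  listen listen: 5
  since since: 4
  listen since: 2
  listen sun: 2
  since listen: 2
  since sun: 2
  sun since: 2
12 duplicate windows → 21 − 12 = 9 distinct.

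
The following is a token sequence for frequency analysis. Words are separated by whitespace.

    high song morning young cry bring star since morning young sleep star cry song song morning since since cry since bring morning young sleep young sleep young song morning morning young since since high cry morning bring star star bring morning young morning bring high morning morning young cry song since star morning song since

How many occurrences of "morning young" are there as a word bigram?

Scanning the 54 overlapping bigram windows for "morning young":
  position 3–4: morning young
  position 9–10: morning young
  position 22–23: morning young
  position 30–31: morning young
  position 41–42: morning young
  position 47–48: morning young

6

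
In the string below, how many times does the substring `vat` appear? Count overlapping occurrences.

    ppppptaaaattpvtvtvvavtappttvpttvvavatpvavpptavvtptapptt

Sliding a length-3 window over the 55 characters (53 positions):
  position 35–37: vat

1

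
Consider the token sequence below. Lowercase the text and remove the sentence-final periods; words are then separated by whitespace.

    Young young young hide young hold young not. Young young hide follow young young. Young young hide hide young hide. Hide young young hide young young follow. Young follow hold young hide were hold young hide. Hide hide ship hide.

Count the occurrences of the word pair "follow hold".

Scanning the 39 overlapping bigram windows for "follow hold":
  position 29–30: follow hold

1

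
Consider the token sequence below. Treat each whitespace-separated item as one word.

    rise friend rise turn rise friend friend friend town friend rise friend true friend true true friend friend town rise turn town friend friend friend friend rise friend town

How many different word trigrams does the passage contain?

23

29 tokens → 27 trigram windows in total.
Repeated trigrams (each contributes count−1 duplicates):
  friend friend friend: 3
  friend friend town: 2
  friend rise friend: 2
4 duplicate windows → 27 − 4 = 23 distinct.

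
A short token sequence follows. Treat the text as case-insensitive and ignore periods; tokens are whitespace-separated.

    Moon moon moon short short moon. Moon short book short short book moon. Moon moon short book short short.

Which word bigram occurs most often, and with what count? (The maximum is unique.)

Bigram frequencies (highest first):
  moon moon: 5
  moon short: 3
  short short: 3
  short book: 3
  book short: 2
  short moon: 1
  … (1 more, each ≤ 1)

"moon moon", 5 times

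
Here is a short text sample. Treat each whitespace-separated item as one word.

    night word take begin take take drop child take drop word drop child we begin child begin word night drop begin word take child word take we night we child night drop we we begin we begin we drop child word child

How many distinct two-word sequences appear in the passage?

42 tokens → 41 bigram windows in total.
Repeated bigrams (each contributes count−1 duplicates):
  drop child: 3
  we begin: 3
  word take: 3
  begin we: 2
  begin word: 2
  child word: 2
  night drop: 2
  take drop: 2
11 duplicate windows → 41 − 11 = 30 distinct.

30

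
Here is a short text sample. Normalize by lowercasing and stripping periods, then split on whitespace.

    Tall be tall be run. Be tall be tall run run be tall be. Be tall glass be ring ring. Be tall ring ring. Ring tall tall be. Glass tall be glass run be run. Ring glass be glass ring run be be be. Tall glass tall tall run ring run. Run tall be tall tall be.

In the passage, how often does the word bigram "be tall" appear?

Scanning the 56 overlapping bigram windows for "be tall":
  position 2–3: be tall
  position 6–7: be tall
  position 8–9: be tall
  position 12–13: be tall
  position 15–16: be tall
  position 21–22: be tall
  position 44–45: be tall
  position 54–55: be tall

8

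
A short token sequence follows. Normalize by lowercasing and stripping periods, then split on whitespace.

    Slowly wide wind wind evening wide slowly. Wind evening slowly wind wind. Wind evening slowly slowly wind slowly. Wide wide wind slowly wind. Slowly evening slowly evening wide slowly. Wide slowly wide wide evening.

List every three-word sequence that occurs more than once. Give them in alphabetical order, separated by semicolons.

evening wide slowly; slowly wide wide; slowly wind slowly; wide slowly wide; wind evening slowly; wind wind evening

Trigram counts meeting the condition (more than once):
  evening wide slowly: 2
  slowly wide wide: 2
  slowly wind slowly: 2
  wide slowly wide: 2
  wind evening slowly: 2
  wind wind evening: 2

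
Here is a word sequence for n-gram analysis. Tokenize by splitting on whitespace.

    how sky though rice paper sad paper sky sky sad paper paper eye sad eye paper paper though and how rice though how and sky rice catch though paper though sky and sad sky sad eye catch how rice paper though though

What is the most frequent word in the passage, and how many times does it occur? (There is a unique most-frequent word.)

Unigram frequencies (highest first):
  paper: 8
  though: 7
  sky: 6
  sad: 5
  how: 4
  rice: 4
  … (3 more, each ≤ 3)

"paper", 8 times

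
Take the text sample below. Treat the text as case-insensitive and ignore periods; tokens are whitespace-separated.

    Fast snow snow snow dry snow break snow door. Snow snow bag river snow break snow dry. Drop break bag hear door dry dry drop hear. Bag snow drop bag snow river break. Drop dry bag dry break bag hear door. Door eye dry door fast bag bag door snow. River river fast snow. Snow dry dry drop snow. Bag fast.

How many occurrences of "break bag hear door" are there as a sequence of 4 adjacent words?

Scanning the 58 overlapping 4-gram windows for "break bag hear door":
  position 19–22: break bag hear door
  position 38–41: break bag hear door

2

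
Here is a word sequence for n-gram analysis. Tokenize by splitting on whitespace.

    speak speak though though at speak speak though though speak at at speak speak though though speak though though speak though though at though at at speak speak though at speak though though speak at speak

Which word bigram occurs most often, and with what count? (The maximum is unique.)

"speak though", 7 times

Bigram frequencies (highest first):
  speak though: 7
  though though: 6
  at speak: 5
  speak speak: 4
  though at: 4
  though speak: 4
  … (3 more, each ≤ 2)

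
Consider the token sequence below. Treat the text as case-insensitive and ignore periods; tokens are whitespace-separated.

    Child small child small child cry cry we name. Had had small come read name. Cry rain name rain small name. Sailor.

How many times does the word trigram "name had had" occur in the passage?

Scanning the 20 overlapping trigram windows for "name had had":
  position 9–11: name had had

1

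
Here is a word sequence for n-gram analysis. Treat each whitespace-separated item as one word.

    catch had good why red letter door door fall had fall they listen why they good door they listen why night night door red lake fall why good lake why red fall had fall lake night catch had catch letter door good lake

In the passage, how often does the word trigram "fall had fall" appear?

Scanning the 41 overlapping trigram windows for "fall had fall":
  position 9–11: fall had fall
  position 32–34: fall had fall

2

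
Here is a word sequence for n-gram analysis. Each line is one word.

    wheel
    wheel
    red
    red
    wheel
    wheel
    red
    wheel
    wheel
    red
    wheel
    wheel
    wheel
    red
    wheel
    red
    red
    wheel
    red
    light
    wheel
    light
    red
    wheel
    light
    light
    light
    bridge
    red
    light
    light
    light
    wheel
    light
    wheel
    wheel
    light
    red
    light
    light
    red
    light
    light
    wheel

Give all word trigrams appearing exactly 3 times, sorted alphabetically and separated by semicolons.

red light light; red wheel wheel; wheel red wheel

Trigram counts meeting the condition (exactly 3 times):
  red light light: 3
  red wheel wheel: 3
  wheel red wheel: 3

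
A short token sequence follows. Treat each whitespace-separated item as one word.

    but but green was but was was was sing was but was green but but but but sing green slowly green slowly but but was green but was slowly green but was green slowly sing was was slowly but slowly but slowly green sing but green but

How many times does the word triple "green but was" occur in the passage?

Scanning the 45 overlapping trigram windows for "green but was":
  position 26–28: green but was
  position 30–32: green but was

2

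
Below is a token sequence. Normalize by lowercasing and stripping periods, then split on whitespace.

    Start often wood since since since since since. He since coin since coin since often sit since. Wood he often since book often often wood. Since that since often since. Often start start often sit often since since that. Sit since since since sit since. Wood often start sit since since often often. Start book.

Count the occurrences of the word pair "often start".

3

Scanning the 54 overlapping bigram windows for "often start":
  position 31–32: often start
  position 47–48: often start
  position 53–54: often start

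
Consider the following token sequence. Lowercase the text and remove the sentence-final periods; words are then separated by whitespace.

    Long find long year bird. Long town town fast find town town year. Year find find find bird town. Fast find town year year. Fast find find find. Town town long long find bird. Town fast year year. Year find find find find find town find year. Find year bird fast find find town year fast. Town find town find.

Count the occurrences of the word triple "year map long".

0

Scanning the 58 overlapping trigram windows for "year map long":
  (none found)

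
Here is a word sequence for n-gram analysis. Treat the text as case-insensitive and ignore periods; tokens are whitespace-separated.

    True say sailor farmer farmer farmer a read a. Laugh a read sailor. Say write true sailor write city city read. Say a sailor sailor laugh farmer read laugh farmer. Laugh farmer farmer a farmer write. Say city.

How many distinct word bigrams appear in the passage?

31

38 tokens → 37 bigram windows in total.
Repeated bigrams (each contributes count−1 duplicates):
  farmer farmer: 3
  laugh farmer: 3
  a read: 2
  farmer a: 2
6 duplicate windows → 37 − 6 = 31 distinct.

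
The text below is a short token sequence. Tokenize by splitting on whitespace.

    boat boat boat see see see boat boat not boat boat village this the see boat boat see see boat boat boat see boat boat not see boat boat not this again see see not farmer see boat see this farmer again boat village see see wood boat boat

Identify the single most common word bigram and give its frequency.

"boat boat", 10 times

Bigram frequencies (highest first):
  boat boat: 10
  see boat: 6
  see see: 5
  boat see: 4
  boat not: 3
  boat village: 2
  … (18 more, each ≤ 1)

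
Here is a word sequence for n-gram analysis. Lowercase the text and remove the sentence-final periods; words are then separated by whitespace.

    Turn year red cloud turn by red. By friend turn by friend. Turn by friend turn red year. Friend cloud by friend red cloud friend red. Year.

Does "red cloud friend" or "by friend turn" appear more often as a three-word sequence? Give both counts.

"red cloud friend": 1 occurrence
"by friend turn": 3 occurrences

"by friend turn" (3 vs 1)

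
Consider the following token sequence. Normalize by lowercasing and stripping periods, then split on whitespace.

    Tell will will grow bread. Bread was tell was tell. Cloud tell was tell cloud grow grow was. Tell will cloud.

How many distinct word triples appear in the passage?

21 tokens → 19 trigram windows in total.
Repeated trigrams (each contributes count−1 duplicates):
  tell was tell: 2
  was tell cloud: 2
2 duplicate windows → 19 − 2 = 17 distinct.

17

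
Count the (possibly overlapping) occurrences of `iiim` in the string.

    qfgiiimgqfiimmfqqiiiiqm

Sliding a length-4 window over the 23 characters (20 positions):
  position 4–7: iiim

1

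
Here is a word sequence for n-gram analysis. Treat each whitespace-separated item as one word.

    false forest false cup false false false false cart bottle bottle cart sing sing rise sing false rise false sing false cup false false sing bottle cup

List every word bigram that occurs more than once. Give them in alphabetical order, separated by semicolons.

Bigram counts meeting the condition (more than once):
  cup false: 2
  false cup: 2
  false false: 4
  false sing: 2
  sing false: 2

cup false; false cup; false false; false sing; sing false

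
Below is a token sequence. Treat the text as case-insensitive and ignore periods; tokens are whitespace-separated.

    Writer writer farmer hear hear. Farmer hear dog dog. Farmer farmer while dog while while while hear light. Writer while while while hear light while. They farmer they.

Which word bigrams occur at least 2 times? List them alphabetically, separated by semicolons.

farmer hear; hear light; while hear; while while

Bigram counts meeting the condition (at least 2 times):
  farmer hear: 2
  hear light: 2
  while hear: 2
  while while: 4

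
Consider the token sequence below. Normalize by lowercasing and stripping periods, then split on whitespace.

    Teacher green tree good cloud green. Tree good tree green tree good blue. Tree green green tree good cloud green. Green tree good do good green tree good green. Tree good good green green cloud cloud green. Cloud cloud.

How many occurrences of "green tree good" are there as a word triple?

7

Scanning the 37 overlapping trigram windows for "green tree good":
  position 2–4: green tree good
  position 6–8: green tree good
  position 10–12: green tree good
  position 16–18: green tree good
  position 21–23: green tree good
  position 26–28: green tree good
  position 29–31: green tree good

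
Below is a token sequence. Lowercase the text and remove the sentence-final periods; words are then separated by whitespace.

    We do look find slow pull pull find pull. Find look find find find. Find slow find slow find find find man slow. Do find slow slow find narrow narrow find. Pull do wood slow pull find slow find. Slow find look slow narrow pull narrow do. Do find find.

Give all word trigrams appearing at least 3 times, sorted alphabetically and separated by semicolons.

find find find; find slow find

Trigram counts meeting the condition (at least 3 times):
  find find find: 3
  find slow find: 4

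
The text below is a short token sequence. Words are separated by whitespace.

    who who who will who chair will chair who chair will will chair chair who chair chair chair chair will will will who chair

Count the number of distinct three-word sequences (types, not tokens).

17

24 tokens → 22 trigram windows in total.
Repeated trigrams (each contributes count−1 duplicates):
  chair chair chair: 2
  chair who chair: 2
  chair will will: 2
  who chair will: 2
  will who chair: 2
5 duplicate windows → 22 − 5 = 17 distinct.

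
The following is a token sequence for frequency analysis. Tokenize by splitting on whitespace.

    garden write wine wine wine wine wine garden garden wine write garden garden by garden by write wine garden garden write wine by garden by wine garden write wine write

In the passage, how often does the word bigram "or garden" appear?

Scanning the 29 overlapping bigram windows for "or garden":
  (none found)

0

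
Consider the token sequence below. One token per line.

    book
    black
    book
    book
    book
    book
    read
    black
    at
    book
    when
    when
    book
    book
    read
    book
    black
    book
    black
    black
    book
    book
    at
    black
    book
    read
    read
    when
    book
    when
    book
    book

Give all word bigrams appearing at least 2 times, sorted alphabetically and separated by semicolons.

Bigram counts meeting the condition (at least 2 times):
  black book: 4
  book black: 3
  book book: 6
  book read: 3
  book when: 2
  when book: 3

black book; book black; book book; book read; book when; when book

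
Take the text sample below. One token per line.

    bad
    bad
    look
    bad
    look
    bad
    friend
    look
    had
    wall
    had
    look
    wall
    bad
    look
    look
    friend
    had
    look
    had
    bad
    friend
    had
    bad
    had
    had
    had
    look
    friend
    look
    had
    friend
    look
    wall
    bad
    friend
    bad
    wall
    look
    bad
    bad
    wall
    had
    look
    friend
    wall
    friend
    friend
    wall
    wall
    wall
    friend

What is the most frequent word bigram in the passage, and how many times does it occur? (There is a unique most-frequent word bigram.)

Bigram frequencies (highest first):
  had look: 4
  bad look: 3
  look bad: 3
  bad friend: 3
  friend look: 3
  look had: 3
  … (19 more, each ≤ 3)

"had look", 4 times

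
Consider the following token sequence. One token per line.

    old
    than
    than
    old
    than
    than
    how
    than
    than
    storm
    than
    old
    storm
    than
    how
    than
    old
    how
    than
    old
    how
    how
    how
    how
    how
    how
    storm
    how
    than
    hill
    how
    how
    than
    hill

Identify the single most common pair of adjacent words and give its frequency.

Bigram frequencies (highest first):
  how how: 6
  how than: 5
  than old: 4
  than than: 3
  old than: 2
  than how: 2
  … (8 more, each ≤ 2)

"how how", 6 times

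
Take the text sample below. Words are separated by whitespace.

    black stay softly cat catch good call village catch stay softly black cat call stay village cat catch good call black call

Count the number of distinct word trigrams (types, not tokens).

22 tokens → 20 trigram windows in total.
Repeated trigrams (each contributes count−1 duplicates):
  cat catch good: 2
  catch good call: 2
2 duplicate windows → 20 − 2 = 18 distinct.

18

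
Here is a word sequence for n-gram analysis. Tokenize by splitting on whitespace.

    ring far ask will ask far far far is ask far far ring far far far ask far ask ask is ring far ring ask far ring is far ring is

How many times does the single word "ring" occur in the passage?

6

Scanning the 31 tokens for "ring":
  position 1: ring
  position 13: ring
  position 22: ring
  position 24: ring
  position 27: ring
  position 30: ring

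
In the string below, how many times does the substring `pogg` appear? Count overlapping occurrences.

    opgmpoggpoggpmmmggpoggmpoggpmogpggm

Sliding a length-4 window over the 35 characters (32 positions):
  position 5–8: pogg
  position 9–12: pogg
  position 19–22: pogg
  position 24–27: pogg

4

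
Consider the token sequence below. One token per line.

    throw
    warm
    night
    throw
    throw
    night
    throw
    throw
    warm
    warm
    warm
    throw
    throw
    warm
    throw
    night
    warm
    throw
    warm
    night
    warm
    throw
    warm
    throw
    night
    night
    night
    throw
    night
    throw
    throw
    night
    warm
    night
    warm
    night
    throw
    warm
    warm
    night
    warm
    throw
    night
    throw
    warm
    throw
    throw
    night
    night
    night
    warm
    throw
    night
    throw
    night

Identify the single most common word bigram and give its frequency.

"throw night", 9 times

Bigram frequencies (highest first):
  throw night: 9
  warm throw: 8
  throw warm: 7
  night throw: 7
  night warm: 6
  warm night: 5
  … (3 more, each ≤ 5)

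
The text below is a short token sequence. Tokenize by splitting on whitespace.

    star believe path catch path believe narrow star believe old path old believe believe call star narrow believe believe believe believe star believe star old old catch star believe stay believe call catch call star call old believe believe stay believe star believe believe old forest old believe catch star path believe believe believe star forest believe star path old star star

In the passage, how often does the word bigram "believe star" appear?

5

Scanning the 61 overlapping bigram windows for "believe star":
  position 21–22: believe star
  position 23–24: believe star
  position 41–42: believe star
  position 54–55: believe star
  position 57–58: believe star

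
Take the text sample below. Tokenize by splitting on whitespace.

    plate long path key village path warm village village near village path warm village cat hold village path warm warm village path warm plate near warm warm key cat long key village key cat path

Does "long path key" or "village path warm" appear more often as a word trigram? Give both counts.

"village path warm" (4 vs 1)

"long path key": 1 occurrence
"village path warm": 4 occurrences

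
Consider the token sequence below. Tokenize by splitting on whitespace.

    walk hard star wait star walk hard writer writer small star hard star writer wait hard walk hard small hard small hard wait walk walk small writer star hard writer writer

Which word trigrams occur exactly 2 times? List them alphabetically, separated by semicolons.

hard small hard; hard writer writer

Trigram counts meeting the condition (exactly 2 times):
  hard small hard: 2
  hard writer writer: 2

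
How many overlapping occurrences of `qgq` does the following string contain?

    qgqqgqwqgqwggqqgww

3

Sliding a length-3 window over the 18 characters (16 positions):
  position 1–3: qgq
  position 4–6: qgq
  position 8–10: qgq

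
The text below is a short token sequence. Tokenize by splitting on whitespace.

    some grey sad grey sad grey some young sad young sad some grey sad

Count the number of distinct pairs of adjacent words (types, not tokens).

8

14 tokens → 13 bigram windows in total.
Repeated bigrams (each contributes count−1 duplicates):
  grey sad: 3
  sad grey: 2
  some grey: 2
  young sad: 2
5 duplicate windows → 13 − 5 = 8 distinct.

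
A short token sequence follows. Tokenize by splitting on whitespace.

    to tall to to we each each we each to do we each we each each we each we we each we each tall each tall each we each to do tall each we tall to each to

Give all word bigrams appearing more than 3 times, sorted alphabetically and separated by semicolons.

each we; we each

Bigram counts meeting the condition (more than 3 times):
  each we: 7
  we each: 8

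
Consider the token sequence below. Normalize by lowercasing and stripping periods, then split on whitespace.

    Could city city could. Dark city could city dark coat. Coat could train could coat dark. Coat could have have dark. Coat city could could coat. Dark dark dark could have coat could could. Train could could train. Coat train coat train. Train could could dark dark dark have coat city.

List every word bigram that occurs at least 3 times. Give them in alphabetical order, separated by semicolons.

Bigram counts meeting the condition (at least 3 times):
  city could: 3
  coat could: 3
  could could: 4
  could train: 3
  dark coat: 3
  dark dark: 4
  train could: 3

city could; coat could; could could; could train; dark coat; dark dark; train could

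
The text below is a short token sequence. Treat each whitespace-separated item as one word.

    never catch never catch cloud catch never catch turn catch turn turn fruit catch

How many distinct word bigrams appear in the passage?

9

14 tokens → 13 bigram windows in total.
Repeated bigrams (each contributes count−1 duplicates):
  never catch: 3
  catch never: 2
  catch turn: 2
4 duplicate windows → 13 − 4 = 9 distinct.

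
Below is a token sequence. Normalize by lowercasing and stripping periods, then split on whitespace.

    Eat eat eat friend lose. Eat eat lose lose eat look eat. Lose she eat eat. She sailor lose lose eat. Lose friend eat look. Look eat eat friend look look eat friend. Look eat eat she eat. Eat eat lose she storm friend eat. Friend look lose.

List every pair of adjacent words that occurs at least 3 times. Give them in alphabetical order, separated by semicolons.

eat eat; eat friend; eat lose; friend look; look eat; lose eat

Bigram counts meeting the condition (at least 3 times):
  eat eat: 8
  eat friend: 4
  eat lose: 4
  friend look: 3
  look eat: 4
  lose eat: 3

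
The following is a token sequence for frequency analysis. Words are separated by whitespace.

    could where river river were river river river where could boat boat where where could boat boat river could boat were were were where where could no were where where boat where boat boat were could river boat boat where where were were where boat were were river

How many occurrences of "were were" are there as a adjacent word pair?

4

Scanning the 47 overlapping bigram windows for "were were":
  position 21–22: were were
  position 22–23: were were
  position 42–43: were were
  position 46–47: were were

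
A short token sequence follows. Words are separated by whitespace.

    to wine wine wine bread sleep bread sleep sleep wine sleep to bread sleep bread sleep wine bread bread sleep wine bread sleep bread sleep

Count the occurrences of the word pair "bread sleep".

7

Scanning the 24 overlapping bigram windows for "bread sleep":
  position 5–6: bread sleep
  position 7–8: bread sleep
  position 13–14: bread sleep
  position 15–16: bread sleep
  position 19–20: bread sleep
  position 22–23: bread sleep
  position 24–25: bread sleep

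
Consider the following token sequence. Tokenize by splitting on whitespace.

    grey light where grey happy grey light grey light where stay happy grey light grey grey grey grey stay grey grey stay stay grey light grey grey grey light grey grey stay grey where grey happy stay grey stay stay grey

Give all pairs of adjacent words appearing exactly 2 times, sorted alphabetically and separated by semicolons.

grey happy; happy grey; light where; stay stay; where grey

Bigram counts meeting the condition (exactly 2 times):
  grey happy: 2
  happy grey: 2
  light where: 2
  stay stay: 2
  where grey: 2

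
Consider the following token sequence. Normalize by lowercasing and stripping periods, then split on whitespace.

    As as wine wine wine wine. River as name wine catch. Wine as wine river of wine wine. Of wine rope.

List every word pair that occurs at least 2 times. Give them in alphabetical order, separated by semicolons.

as wine; of wine; wine river; wine wine

Bigram counts meeting the condition (at least 2 times):
  as wine: 2
  of wine: 2
  wine river: 2
  wine wine: 4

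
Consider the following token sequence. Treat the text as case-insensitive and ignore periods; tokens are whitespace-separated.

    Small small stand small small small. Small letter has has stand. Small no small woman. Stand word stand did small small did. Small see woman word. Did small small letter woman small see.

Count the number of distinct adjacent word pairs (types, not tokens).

33 tokens → 32 bigram windows in total.
Repeated bigrams (each contributes count−1 duplicates):
  small small: 6
  did small: 3
  small letter: 2
  small see: 2
  stand small: 2
10 duplicate windows → 32 − 10 = 22 distinct.

22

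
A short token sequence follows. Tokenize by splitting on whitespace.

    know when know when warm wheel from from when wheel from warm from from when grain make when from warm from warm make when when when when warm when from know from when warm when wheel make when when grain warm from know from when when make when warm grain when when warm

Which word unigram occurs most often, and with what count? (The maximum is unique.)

"when", 19 times

Unigram frequencies (highest first):
  when: 19
  from: 11
  warm: 9
  know: 4
  make: 4
  wheel: 3
  … (1 more, each ≤ 3)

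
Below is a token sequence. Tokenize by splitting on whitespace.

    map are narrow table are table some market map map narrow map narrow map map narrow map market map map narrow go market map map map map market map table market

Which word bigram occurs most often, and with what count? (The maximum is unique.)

Bigram frequencies (highest first):
  map map: 6
  market map: 4
  map narrow: 4
  narrow map: 3
  map market: 2
  map are: 1
  … (10 more, each ≤ 1)

"map map", 6 times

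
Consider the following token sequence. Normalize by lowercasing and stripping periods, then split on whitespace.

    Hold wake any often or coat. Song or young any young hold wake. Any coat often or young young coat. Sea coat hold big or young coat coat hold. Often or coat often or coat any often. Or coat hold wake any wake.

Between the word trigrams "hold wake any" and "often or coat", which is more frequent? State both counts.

"often or coat" (4 vs 3)

"hold wake any": 3 occurrences
"often or coat": 4 occurrences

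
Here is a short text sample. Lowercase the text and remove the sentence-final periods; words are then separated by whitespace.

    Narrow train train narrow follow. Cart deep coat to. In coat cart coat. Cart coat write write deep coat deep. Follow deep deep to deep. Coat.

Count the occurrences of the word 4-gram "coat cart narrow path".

Scanning the 23 overlapping 4-gram windows for "coat cart narrow path":
  (none found)

0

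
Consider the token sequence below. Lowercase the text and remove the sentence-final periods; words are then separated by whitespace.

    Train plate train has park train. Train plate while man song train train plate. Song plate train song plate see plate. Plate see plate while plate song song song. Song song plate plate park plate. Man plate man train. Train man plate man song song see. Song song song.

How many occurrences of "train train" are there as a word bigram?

3

Scanning the 48 overlapping bigram windows for "train train":
  position 6–7: train train
  position 12–13: train train
  position 39–40: train train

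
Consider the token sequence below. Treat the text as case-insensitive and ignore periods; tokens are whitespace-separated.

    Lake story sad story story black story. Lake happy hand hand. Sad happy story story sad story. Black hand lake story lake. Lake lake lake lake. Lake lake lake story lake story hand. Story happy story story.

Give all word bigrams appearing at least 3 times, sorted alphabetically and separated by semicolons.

lake lake; lake story; story lake; story story

Bigram counts meeting the condition (at least 3 times):
  lake lake: 7
  lake story: 4
  story lake: 3
  story story: 3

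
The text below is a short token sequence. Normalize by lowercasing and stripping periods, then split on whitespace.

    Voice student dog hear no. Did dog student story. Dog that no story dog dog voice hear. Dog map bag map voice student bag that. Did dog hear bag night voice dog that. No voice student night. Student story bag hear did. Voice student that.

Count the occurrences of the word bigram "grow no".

0

Scanning the 44 overlapping bigram windows for "grow no":
  (none found)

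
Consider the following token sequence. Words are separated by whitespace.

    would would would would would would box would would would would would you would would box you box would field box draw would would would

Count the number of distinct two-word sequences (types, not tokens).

25 tokens → 24 bigram windows in total.
Repeated bigrams (each contributes count−1 duplicates):
  would would: 12
  box would: 2
  would box: 2
13 duplicate windows → 24 − 13 = 11 distinct.

11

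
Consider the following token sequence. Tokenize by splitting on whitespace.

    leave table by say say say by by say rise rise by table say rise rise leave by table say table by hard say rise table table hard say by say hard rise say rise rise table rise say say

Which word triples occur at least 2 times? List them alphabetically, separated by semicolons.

by table say; say rise rise

Trigram counts meeting the condition (at least 2 times):
  by table say: 2
  say rise rise: 3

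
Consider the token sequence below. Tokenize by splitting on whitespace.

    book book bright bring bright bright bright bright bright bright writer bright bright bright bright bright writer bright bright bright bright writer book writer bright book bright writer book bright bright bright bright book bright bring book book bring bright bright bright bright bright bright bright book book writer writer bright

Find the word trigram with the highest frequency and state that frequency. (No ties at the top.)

"bright bright bright", 16 times

Trigram frequencies (highest first):
  bright bright bright: 16
  bright bright writer: 3
  book bright bring: 2
  bring bright bright: 2
  bright writer bright: 2
  writer bright bright: 2
  … (19 more, each ≤ 2)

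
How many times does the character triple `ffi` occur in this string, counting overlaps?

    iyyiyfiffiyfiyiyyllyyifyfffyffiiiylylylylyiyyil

2

Sliding a length-3 window over the 47 characters (45 positions):
  position 8–10: ffi
  position 29–31: ffi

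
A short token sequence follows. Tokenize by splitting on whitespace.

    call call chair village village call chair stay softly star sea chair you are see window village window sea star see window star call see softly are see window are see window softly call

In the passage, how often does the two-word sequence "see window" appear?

Scanning the 33 overlapping bigram windows for "see window":
  position 15–16: see window
  position 21–22: see window
  position 28–29: see window
  position 31–32: see window

4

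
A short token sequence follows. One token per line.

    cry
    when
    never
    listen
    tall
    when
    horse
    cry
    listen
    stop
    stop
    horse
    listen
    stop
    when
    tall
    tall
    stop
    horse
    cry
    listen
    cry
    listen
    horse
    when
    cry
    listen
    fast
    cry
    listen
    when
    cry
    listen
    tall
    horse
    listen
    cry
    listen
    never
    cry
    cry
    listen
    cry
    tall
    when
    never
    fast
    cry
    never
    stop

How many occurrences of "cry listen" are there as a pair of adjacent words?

Scanning the 49 overlapping bigram windows for "cry listen":
  position 8–9: cry listen
  position 20–21: cry listen
  position 22–23: cry listen
  position 26–27: cry listen
  position 29–30: cry listen
  position 32–33: cry listen
  position 37–38: cry listen
  position 41–42: cry listen

8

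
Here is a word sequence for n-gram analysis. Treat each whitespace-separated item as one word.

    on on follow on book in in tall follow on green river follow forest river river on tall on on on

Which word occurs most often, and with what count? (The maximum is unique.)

Unigram frequencies (highest first):
  on: 8
  follow: 3
  river: 3
  in: 2
  tall: 2
  book: 1
  … (2 more, each ≤ 1)

"on", 8 times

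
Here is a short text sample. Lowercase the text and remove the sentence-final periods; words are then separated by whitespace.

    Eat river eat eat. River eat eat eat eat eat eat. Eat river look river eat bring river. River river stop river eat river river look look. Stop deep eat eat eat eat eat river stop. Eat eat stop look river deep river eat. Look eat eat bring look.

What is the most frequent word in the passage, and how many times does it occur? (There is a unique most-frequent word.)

"eat", 22 times

Unigram frequencies (highest first):
  eat: 22
  river: 13
  look: 6
  stop: 4
  bring: 2
  deep: 2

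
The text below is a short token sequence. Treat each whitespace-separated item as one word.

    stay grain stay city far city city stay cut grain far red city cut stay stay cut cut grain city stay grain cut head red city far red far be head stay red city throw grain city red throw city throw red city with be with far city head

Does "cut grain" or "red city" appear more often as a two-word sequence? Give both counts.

"cut grain": 2 occurrences
"red city": 4 occurrences

"red city" (4 vs 2)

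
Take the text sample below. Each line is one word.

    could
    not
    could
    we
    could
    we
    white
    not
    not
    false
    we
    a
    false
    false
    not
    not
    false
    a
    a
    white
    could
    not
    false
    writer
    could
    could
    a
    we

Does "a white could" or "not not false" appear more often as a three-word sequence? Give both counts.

"not not false" (2 vs 1)

"a white could": 1 occurrence
"not not false": 2 occurrences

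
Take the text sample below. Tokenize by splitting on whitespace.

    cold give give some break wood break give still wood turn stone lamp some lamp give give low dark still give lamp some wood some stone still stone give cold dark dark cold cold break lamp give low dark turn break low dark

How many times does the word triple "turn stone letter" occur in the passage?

Scanning the 41 overlapping trigram windows for "turn stone letter":
  (none found)

0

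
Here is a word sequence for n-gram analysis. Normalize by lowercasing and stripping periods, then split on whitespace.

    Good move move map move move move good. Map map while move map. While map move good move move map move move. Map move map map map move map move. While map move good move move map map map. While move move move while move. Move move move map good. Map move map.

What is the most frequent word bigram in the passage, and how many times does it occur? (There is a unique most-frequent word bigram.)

Bigram frequencies (highest first):
  move move: 11
  move map: 9
  map move: 8
  map map: 5
  good move: 3
  move good: 3
  … (6 more, each ≤ 3)

"move move", 11 times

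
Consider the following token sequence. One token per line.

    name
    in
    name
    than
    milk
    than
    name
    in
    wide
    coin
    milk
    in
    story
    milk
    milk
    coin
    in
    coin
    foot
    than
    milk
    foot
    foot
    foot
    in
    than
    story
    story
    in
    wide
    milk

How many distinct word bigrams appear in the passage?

31 tokens → 30 bigram windows in total.
Repeated bigrams (each contributes count−1 duplicates):
  foot foot: 2
  in wide: 2
  name in: 2
  than milk: 2
4 duplicate windows → 30 − 4 = 26 distinct.

26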